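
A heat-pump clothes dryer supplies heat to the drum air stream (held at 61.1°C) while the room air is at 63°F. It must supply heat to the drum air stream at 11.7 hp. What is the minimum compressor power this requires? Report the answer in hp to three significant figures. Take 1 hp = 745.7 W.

In absolute terms T_C = 290.37 K and T_H = 334.25 K, so ΔT = 43.88 K.
COP_Carnot = T_H/ΔT = 334.25/43.88 = 7.618.
Ẇ_min = Q̇/COP_Carnot = 11.70/7.618 = 1.536 hp.

1.54 hp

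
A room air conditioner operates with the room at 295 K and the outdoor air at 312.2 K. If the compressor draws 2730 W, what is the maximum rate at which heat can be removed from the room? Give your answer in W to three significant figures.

The reservoir spacing is ΔT = 312.2 − 295 = 17.20 K.
COP_Carnot = T_C/ΔT = 295.00/17.20 = 17.15.
Q̇_max = COP_Carnot × Ẇ = 17.15 × 2730 W = 46820 W.

46800 W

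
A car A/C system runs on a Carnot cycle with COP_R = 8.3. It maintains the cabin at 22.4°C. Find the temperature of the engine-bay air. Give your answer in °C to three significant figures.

58.0 °C

COP_R = T_C/(T_H − T_C) gives T_H − T_C = T_C/COP.
With T_C = 295.55 K, T_H = 295.55 × (1 + 1/8.3) = 331.16 K.
Converting, 331.16 K = 58.01°C.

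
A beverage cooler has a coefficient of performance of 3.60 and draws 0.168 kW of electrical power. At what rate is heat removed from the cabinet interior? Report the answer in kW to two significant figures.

0.60 kW

Q̇_C = COP × Ẇ = 3.60 × 0.1680 = 0.6048 kW.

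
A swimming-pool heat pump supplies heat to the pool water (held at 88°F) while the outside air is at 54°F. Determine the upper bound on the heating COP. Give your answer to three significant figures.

In absolute terms T_C = 285.37 K and T_H = 304.26 K, so ΔT = 18.89 K.
For a reversible cycle, COP_Carnot = T_H/ΔT = 304.26/18.89 = 16.11.

16.1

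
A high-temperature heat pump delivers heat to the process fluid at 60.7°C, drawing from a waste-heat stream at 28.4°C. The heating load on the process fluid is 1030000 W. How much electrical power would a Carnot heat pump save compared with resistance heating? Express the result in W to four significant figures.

930300 W

In absolute terms T_C = 301.55 K and T_H = 333.85 K, so ΔT = 32.30 K.
COP_Carnot = T_H/ΔT = 333.85/32.30 = 10.34.
Resistance heating needs Ẇ_res = Q̇_H = 1030000 W; the reversible heat pump needs only Ẇ_hp = Q̇_H/COP = 99650 W.
Saving = 1030000 − 99650 = 930300 W.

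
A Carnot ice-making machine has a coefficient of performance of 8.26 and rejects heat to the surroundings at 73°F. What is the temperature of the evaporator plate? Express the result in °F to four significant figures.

15.48 °F

For a Carnot refrigerator COP_R = T_C/(T_H − T_C), so T_C = COP·T_H/(1 + COP).
With T_H = 295.93 K, T_C = 8.26 × 295.93/9.260 = 263.97 K.
Converting, 263.97 K = 15.48°F.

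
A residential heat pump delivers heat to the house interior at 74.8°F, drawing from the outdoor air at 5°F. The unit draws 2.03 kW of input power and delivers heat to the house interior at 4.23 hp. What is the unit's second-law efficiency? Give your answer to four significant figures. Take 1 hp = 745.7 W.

0.2029

Converting, Q̇_H = 4.230 hp = 3.154 kW, so COP_actual = Q̇_H/Ẇ = 3.154/2.030 = 1.554.
In absolute terms T_C = 258.15 K and T_H = 296.93 K, so ΔT = 38.78 K.
COP_Carnot = T_H/ΔT = 296.93/38.78 = 7.657.
η_II = COP_actual/COP_Carnot = 1.554/7.657 = 0.2029.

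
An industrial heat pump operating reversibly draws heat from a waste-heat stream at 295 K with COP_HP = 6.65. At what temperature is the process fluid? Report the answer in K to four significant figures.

COP_HP = T_H/(T_H − T_C) rearranges to T_H = COP·T_C/(COP − 1).
With T_C = 295.00 K, T_H = 6.65 × 295.00/5.650 = 347.21 K.

347.2 K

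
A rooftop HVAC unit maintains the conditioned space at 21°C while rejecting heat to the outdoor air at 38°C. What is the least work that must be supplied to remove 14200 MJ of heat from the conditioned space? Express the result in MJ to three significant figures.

In absolute terms T_C = 294.15 K and T_H = 311.15 K, so ΔT = 17.00 K.
The reversible limit is COP_R = T_C/ΔT = 17.30, so W_min = Q_C/COP = Q_C·ΔT/T_C.
W_min = 14200 × 17.00/294.15 = 820.7 MJ.

821 MJ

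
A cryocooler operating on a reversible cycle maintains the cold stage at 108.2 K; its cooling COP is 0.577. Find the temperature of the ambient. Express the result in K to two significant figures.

COP_R = T_C/(T_H − T_C) gives T_H − T_C = T_C/COP.
With T_C = 108.20 K, T_H = 108.20 × (1 + 1/0.577) = 295.72 K.

300 K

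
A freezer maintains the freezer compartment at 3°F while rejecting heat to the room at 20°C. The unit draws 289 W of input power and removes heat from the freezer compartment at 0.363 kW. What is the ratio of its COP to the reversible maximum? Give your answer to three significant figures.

Converting, Q̇_C = 0.3630 kW = 363.0 W, so COP_actual = Q̇_C/Ẇ = 363.0/289.0 = 1.256.
In absolute terms T_C = 257.04 K and T_H = 293.15 K, so ΔT = 36.11 K.
COP_Carnot = T_C/ΔT = 257.04/36.11 = 7.118.
η_II = COP_actual/COP_Carnot = 1.256/7.118 = 0.1765.

0.176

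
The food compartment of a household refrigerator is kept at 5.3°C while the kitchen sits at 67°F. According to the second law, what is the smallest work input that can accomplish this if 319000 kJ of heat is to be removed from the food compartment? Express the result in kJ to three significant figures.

16200 kJ

In absolute terms T_C = 278.45 K and T_H = 292.59 K, so ΔT = 14.14 K.
The reversible limit is COP_R = T_C/ΔT = 19.69, so W_min = Q_C/COP = Q_C·ΔT/T_C.
W_min = 319000 × 14.14/278.45 = 16200 kJ.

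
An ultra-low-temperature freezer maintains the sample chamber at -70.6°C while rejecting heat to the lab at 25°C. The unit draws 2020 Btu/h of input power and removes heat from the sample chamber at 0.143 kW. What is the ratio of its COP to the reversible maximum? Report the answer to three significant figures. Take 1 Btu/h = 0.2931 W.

Converting, Q̇_C = 0.1430 kW = 487.9 Btu/h, so COP_actual = Q̇_C/Ẇ = 487.9/2020 = 0.2415.
In absolute terms T_C = 202.55 K and T_H = 298.15 K, so ΔT = 95.60 K.
COP_Carnot = T_C/ΔT = 202.55/95.60 = 2.119.
η_II = COP_actual/COP_Carnot = 0.2415/2.119 = 0.1140.

0.114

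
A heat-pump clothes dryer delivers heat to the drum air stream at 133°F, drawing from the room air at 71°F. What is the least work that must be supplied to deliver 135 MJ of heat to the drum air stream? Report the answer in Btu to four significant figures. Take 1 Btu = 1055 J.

In absolute terms T_C = 294.82 K and T_H = 329.26 K, so ΔT = 34.44 K.
The reversible limit is COP_HP = T_H/ΔT = 9.559, so W_min = Q_H/COP = Q_H·ΔT/T_H.
W_min = 135.0 × 34.44/329.26 = 14.12 MJ = 13390 Btu.

13390 Btu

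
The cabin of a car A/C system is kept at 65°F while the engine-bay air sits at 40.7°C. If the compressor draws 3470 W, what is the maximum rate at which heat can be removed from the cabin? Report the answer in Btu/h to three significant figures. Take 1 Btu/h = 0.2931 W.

154000 Btu/h

In absolute terms T_C = 291.48 K and T_H = 313.85 K, so ΔT = 22.37 K.
COP_Carnot = T_C/ΔT = 291.48/22.37 = 13.03.
Q̇_max = COP_Carnot × Ẇ = 13.03 × 3470 W = 45220 W = 154300 Btu/h.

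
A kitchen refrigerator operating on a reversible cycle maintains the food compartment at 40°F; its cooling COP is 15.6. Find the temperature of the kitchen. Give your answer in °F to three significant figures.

72.0 °F

COP_R = T_C/(T_H − T_C) gives T_H − T_C = T_C/COP.
With T_C = 277.59 K, T_H = 277.59 × (1 + 1/15.6) = 295.39 K.
Converting, 295.39 K = 72.03°F.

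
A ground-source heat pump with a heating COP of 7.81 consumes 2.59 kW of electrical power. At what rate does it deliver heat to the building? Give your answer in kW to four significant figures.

20.23 kW

Q̇_H = COP_HP × Ẇ = 7.81 × 2.590 = 20.23 kW.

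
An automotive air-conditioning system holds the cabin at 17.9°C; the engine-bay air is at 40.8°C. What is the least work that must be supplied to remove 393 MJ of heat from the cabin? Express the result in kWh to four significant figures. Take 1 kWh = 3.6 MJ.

In absolute terms T_C = 291.05 K and T_H = 313.95 K, so ΔT = 22.90 K.
The reversible limit is COP_R = T_C/ΔT = 12.71, so W_min = Q_C/COP = Q_C·ΔT/T_C.
W_min = 393.0 × 22.90/291.05 = 30.92 MJ = 8.589 kWh.

8.589 kWh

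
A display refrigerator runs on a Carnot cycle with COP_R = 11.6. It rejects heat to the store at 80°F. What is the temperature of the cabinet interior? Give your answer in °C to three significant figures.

For a Carnot refrigerator COP_R = T_C/(T_H − T_C), so T_C = COP·T_H/(1 + COP).
With T_H = 299.82 K, T_C = 11.6 × 299.82/12.60 = 276.02 K.
Converting, 276.02 K = 2.87°C.

2.87 °C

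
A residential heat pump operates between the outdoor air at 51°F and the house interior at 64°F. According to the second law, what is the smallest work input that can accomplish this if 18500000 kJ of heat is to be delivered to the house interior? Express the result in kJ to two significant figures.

460000 kJ

In absolute terms T_C = 283.71 K and T_H = 290.93 K, so ΔT = 7.222 K.
The reversible limit is COP_HP = T_H/ΔT = 40.28, so W_min = Q_H/COP = Q_H·ΔT/T_H.
W_min = 18500000 × 7.222/290.93 = 459300 kJ.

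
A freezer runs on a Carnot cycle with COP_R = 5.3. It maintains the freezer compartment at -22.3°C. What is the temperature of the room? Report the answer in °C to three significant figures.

25.0 °C

COP_R = T_C/(T_H − T_C) gives T_H − T_C = T_C/COP.
With T_C = 250.85 K, T_H = 250.85 × (1 + 1/5.3) = 298.18 K.
Converting, 298.18 K = 25.03°C.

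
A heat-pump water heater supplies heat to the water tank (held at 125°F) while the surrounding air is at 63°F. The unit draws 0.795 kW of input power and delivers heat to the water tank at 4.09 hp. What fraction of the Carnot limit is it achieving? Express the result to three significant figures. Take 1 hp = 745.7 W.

Converting, Q̇_H = 4.090 hp = 3.050 kW, so COP_actual = Q̇_H/Ẇ = 3.050/0.7950 = 3.836.
In absolute terms T_C = 290.37 K and T_H = 324.82 K, so ΔT = 34.44 K.
COP_Carnot = T_H/ΔT = 324.82/34.44 = 9.430.
η_II = COP_actual/COP_Carnot = 3.836/9.430 = 0.4068.

0.407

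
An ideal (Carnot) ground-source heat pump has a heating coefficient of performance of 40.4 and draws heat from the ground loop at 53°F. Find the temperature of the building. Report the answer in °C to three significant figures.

18.9 °C

COP_HP = T_H/(T_H − T_C) rearranges to T_H = COP·T_C/(COP − 1).
With T_C = 284.82 K, T_H = 40.4 × 284.82/39.40 = 292.05 K.
Converting, 292.05 K = 18.90°C.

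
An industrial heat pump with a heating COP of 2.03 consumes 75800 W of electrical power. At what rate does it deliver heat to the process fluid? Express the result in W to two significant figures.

Q̇_H = COP_HP × Ẇ = 2.03 × 75800 = 153900 W.

150000 W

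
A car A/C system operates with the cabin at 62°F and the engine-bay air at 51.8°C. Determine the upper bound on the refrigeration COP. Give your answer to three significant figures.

8.25

In absolute terms T_C = 289.82 K and T_H = 324.95 K, so ΔT = 35.13 K.
For a reversible cycle, COP_Carnot = T_C/ΔT = 289.82/35.13 = 8.249.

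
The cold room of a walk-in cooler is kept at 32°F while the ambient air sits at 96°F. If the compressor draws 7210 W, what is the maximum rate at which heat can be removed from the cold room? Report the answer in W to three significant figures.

In absolute terms T_C = 273.15 K and T_H = 308.71 K, so ΔT = 35.56 K.
COP_Carnot = T_C/ΔT = 273.15/35.56 = 7.682.
Q̇_max = COP_Carnot × Ẇ = 7.682 × 7210 W = 55390 W.

55400 W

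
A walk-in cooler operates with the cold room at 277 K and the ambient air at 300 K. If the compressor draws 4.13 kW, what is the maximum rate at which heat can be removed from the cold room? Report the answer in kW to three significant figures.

49.7 kW

The reservoir spacing is ΔT = 300 − 277 = 23.00 K.
COP_Carnot = T_C/ΔT = 277.00/23.00 = 12.04.
Q̇_max = COP_Carnot × Ẇ = 12.04 × 4.130 kW = 49.74 kW.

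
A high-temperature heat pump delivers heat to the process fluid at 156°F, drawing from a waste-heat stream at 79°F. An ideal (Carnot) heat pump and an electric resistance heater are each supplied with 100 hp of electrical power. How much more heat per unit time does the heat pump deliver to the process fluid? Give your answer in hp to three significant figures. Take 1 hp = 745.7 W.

In absolute terms T_C = 299.26 K and T_H = 342.04 K, so ΔT = 42.78 K.
COP_Carnot = T_H/ΔT = 342.04/42.78 = 7.996.
The heat pump delivers Q̇_H = COP × Ẇ = 799.6 hp; the resistance heater delivers Ẇ = 100.0 hp.
Extra = (COP − 1)·Ẇ = 699.6 hp.

700 hp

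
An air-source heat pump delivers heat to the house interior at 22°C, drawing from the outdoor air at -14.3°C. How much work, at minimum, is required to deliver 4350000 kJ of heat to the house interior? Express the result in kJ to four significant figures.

535000 kJ

In absolute terms T_C = 258.85 K and T_H = 295.15 K, so ΔT = 36.30 K.
The reversible limit is COP_HP = T_H/ΔT = 8.131, so W_min = Q_H/COP = Q_H·ΔT/T_H.
W_min = 4350000 × 36.30/295.15 = 535000 kJ.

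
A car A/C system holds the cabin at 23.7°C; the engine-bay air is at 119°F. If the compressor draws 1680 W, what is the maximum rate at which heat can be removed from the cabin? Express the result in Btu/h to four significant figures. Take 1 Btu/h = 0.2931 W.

69070 Btu/h

In absolute terms T_C = 296.85 K and T_H = 321.48 K, so ΔT = 24.63 K.
COP_Carnot = T_C/ΔT = 296.85/24.63 = 12.05.
Q̇_max = COP_Carnot × Ẇ = 12.05 × 1680 W = 20250 W = 69070 Btu/h.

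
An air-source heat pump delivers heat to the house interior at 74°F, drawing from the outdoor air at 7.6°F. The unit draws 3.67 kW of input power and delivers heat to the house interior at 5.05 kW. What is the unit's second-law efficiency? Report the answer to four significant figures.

COP_actual = Q̇_H/Ẇ = 5.050/3.670 = 1.376.
In absolute terms T_C = 259.59 K and T_H = 296.48 K, so ΔT = 36.89 K.
COP_Carnot = T_H/ΔT = 296.48/36.89 = 8.037.
η_II = COP_actual/COP_Carnot = 1.376/8.037 = 0.1712.

0.1712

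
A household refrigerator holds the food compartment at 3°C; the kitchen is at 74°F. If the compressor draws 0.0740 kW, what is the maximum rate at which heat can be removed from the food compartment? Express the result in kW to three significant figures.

1.01 kW

In absolute terms T_C = 276.15 K and T_H = 296.48 K, so ΔT = 20.33 K.
COP_Carnot = T_C/ΔT = 276.15/20.33 = 13.58.
Q̇_max = COP_Carnot × Ẇ = 13.58 × 0.07400 kW = 1.005 kW.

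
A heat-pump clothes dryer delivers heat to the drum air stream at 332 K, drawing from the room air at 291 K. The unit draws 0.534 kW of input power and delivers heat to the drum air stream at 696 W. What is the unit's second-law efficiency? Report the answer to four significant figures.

0.1610

Converting, Q̇_H = 696.0 W = 0.6960 kW, so COP_actual = Q̇_H/Ẇ = 0.6960/0.5340 = 1.303.
The reservoir spacing is ΔT = 332 − 291 = 41.00 K.
COP_Carnot = T_H/ΔT = 332.00/41.00 = 8.098.
η_II = COP_actual/COP_Carnot = 1.303/8.098 = 0.1610.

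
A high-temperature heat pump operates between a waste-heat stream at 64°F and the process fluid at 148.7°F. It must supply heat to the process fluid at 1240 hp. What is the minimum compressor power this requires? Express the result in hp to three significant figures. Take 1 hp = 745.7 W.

In absolute terms T_C = 290.93 K and T_H = 337.98 K, so ΔT = 47.06 K.
COP_Carnot = T_H/ΔT = 337.98/47.06 = 7.183.
Ẇ_min = Q̇/COP_Carnot = 1240/7.183 = 172.6 hp.

173 hp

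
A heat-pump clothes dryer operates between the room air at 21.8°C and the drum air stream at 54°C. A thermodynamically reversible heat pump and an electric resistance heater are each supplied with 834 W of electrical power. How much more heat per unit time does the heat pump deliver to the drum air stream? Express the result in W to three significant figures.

In absolute terms T_C = 294.95 K and T_H = 327.15 K, so ΔT = 32.20 K.
COP_Carnot = T_H/ΔT = 327.15/32.20 = 10.16.
The heat pump delivers Q̇_H = COP × Ẇ = 8473 W; the resistance heater delivers Ẇ = 834.0 W.
Extra = (COP − 1)·Ẇ = 7639 W.

7640 W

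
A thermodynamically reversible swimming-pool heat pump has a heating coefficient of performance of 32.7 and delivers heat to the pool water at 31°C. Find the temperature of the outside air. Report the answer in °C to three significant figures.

21.7 °C

COP_HP = T_H/(T_H − T_C) gives T_H − T_C = T_H/COP.
With T_H = 304.15 K, T_C = 304.15 × (1 − 1/32.7) = 294.85 K.
Converting, 294.85 K = 21.70°C.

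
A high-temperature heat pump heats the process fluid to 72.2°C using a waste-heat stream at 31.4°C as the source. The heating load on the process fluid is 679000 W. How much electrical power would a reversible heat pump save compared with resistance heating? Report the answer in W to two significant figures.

600000 W

In absolute terms T_C = 304.55 K and T_H = 345.35 K, so ΔT = 40.80 K.
COP_Carnot = T_H/ΔT = 345.35/40.80 = 8.464.
Resistance heating needs Ẇ_res = Q̇_H = 679000 W; the reversible heat pump needs only Ẇ_hp = Q̇_H/COP = 80220 W.
Saving = 679000 − 80220 = 598800 W.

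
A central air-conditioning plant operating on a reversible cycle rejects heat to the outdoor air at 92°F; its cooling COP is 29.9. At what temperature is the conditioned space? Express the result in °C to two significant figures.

For a Carnot refrigerator COP_R = T_C/(T_H − T_C), so T_C = COP·T_H/(1 + COP).
With T_H = 306.48 K, T_C = 29.9 × 306.48/30.90 = 296.56 K.
Converting, 296.56 K = 23.41°C.

23 °C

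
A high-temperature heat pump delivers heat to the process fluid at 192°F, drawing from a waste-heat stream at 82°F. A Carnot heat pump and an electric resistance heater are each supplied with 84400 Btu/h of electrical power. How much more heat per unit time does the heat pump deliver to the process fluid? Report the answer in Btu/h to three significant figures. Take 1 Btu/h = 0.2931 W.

416000 Btu/h

In absolute terms T_C = 300.93 K and T_H = 362.04 K, so ΔT = 61.11 K.
COP_Carnot = T_H/ΔT = 362.04/61.11 = 5.924.
The heat pump delivers Q̇_H = COP × Ẇ = 500000 Btu/h; the resistance heater delivers Ẇ = 84400 Btu/h.
Extra = (COP − 1)·Ẇ = 415600 Btu/h.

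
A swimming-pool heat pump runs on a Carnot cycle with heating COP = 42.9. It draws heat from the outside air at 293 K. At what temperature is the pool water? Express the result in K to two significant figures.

300 K

COP_HP = T_H/(T_H − T_C) rearranges to T_H = COP·T_C/(COP − 1).
With T_C = 293.00 K, T_H = 42.9 × 293.00/41.90 = 299.99 K.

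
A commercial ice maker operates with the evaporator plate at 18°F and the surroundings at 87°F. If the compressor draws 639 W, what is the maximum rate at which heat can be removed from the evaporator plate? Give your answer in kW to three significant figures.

In absolute terms T_C = 265.37 K and T_H = 303.71 K, so ΔT = 38.33 K.
COP_Carnot = T_C/ΔT = 265.37/38.33 = 6.923.
Q̇_max = COP_Carnot × Ẇ = 6.923 × 639.0 W = 4424 W = 4.424 kW.

4.42 kW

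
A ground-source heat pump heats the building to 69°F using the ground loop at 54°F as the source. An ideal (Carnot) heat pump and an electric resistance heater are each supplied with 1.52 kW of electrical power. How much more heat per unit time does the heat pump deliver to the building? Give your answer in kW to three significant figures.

52.1 kW

In absolute terms T_C = 285.37 K and T_H = 293.71 K, so ΔT = 8.333 K.
COP_Carnot = T_H/ΔT = 293.71/8.333 = 35.24.
The heat pump delivers Q̇_H = COP × Ẇ = 53.57 kW; the resistance heater delivers Ẇ = 1.520 kW.
Extra = (COP − 1)·Ẇ = 52.05 kW.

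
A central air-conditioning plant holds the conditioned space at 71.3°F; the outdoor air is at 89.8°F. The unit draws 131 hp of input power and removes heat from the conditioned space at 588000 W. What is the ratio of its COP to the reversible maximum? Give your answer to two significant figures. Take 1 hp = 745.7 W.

0.21

Converting, Q̇_C = 588000 W = 788.5 hp, so COP_actual = Q̇_C/Ẇ = 788.5/131.0 = 6.019.
In absolute terms T_C = 294.98 K and T_H = 305.26 K, so ΔT = 10.28 K.
COP_Carnot = T_C/ΔT = 294.98/10.28 = 28.70.
η_II = COP_actual/COP_Carnot = 6.019/28.70 = 0.2097.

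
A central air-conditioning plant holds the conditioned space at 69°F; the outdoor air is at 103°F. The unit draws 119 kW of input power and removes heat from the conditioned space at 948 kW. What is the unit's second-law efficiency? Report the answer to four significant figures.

COP_actual = Q̇_C/Ẇ = 948.0/119.0 = 7.966.
In absolute terms T_C = 293.71 K and T_H = 312.59 K, so ΔT = 18.89 K.
COP_Carnot = T_C/ΔT = 293.71/18.89 = 15.55.
η_II = COP_actual/COP_Carnot = 7.966/15.55 = 0.5123.

0.5123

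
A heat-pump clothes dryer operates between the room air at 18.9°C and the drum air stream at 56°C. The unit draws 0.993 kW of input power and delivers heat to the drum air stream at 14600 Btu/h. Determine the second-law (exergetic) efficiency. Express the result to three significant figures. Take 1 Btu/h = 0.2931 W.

Converting, Q̇_H = 14600 Btu/h = 4.279 kW, so COP_actual = Q̇_H/Ẇ = 4.279/0.9930 = 4.309.
In absolute terms T_C = 292.05 K and T_H = 329.15 K, so ΔT = 37.10 K.
COP_Carnot = T_H/ΔT = 329.15/37.10 = 8.872.
η_II = COP_actual/COP_Carnot = 4.309/8.872 = 0.4857.

0.486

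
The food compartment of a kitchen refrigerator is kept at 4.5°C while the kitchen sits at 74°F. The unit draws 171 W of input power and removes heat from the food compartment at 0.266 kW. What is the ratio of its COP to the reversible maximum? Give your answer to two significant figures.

0.11

Converting, Q̇_C = 0.2660 kW = 266.0 W, so COP_actual = Q̇_C/Ẇ = 266.0/171.0 = 1.556.
In absolute terms T_C = 277.65 K and T_H = 296.48 K, so ΔT = 18.83 K.
COP_Carnot = T_C/ΔT = 277.65/18.83 = 14.74.
η_II = COP_actual/COP_Carnot = 1.556/14.74 = 0.1055.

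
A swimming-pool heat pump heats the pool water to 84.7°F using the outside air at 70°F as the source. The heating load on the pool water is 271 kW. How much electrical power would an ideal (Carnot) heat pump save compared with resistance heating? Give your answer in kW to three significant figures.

264 kW

In absolute terms T_C = 294.26 K and T_H = 302.43 K, so ΔT = 8.167 K.
COP_Carnot = T_H/ΔT = 302.43/8.167 = 37.03.
Resistance heating needs Ẇ_res = Q̇_H = 271.0 kW; the reversible heat pump needs only Ẇ_hp = Q̇_H/COP = 7.318 kW.
Saving = 271.0 − 7.318 = 263.7 kW.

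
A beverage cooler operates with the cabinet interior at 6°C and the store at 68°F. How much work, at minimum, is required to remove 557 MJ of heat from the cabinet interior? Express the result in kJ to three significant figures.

In absolute terms T_C = 279.15 K and T_H = 293.15 K, so ΔT = 14.00 K.
The reversible limit is COP_R = T_C/ΔT = 19.94, so W_min = Q_C/COP = Q_C·ΔT/T_C.
W_min = 557.0 × 14.00/279.15 = 27.93 MJ = 27930 kJ.

27900 kJ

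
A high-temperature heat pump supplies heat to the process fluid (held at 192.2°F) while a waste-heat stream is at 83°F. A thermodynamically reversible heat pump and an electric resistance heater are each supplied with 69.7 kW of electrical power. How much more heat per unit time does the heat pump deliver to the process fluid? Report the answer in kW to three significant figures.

In absolute terms T_C = 301.48 K and T_H = 362.15 K, so ΔT = 60.67 K.
COP_Carnot = T_H/ΔT = 362.15/60.67 = 5.970.
The heat pump delivers Q̇_H = COP × Ẇ = 416.1 kW; the resistance heater delivers Ẇ = 69.70 kW.
Extra = (COP − 1)·Ẇ = 346.4 kW.

346 kW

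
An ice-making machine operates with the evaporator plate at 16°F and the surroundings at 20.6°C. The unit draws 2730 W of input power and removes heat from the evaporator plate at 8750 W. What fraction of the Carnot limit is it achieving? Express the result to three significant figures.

COP_actual = Q̇_C/Ẇ = 8750/2730 = 3.205.
In absolute terms T_C = 264.26 K and T_H = 293.75 K, so ΔT = 29.49 K.
COP_Carnot = T_C/ΔT = 264.26/29.49 = 8.961.
η_II = COP_actual/COP_Carnot = 3.205/8.961 = 0.3577.

0.358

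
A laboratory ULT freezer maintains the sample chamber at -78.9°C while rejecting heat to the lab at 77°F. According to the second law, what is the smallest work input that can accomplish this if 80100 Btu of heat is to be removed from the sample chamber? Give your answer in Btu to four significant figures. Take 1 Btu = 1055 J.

42840 Btu

In absolute terms T_C = 194.25 K and T_H = 298.15 K, so ΔT = 103.9 K.
The reversible limit is COP_R = T_C/ΔT = 1.870, so W_min = Q_C/COP = Q_C·ΔT/T_C.
W_min = 80100 × 103.9/194.25 = 42840 Btu.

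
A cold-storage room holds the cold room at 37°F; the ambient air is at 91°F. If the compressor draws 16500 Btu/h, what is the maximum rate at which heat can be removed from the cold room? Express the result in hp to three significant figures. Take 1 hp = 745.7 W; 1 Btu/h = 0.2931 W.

59.6 hp

In absolute terms T_C = 275.93 K and T_H = 305.93 K, so ΔT = 30.00 K.
COP_Carnot = T_C/ΔT = 275.93/30.00 = 9.198.
Q̇_max = COP_Carnot × Ẇ = 9.198 × 16500 Btu/h = 151800 Btu/h = 59.65 hp.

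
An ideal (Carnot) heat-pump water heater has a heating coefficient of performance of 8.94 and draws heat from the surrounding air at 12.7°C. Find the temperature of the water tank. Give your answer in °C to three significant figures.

48.7 °C

COP_HP = T_H/(T_H − T_C) rearranges to T_H = COP·T_C/(COP − 1).
With T_C = 285.85 K, T_H = 8.94 × 285.85/7.940 = 321.85 K.
Converting, 321.85 K = 48.70°C.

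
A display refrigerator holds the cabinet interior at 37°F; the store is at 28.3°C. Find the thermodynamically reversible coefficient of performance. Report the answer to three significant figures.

In absolute terms T_C = 275.93 K and T_H = 301.45 K, so ΔT = 25.52 K.
For a reversible cycle, COP_Carnot = T_C/ΔT = 275.93/25.52 = 10.81.

10.8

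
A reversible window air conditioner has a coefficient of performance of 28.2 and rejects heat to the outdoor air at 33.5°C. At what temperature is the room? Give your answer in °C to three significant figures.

For a Carnot refrigerator COP_R = T_C/(T_H − T_C), so T_C = COP·T_H/(1 + COP).
With T_H = 306.65 K, T_C = 28.2 × 306.65/29.20 = 296.15 K.
Converting, 296.15 K = 23.00°C.

23.0 °C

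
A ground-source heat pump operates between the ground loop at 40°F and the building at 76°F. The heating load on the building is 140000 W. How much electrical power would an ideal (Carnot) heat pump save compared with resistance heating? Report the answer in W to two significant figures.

In absolute terms T_C = 277.59 K and T_H = 297.59 K, so ΔT = 20.00 K.
COP_Carnot = T_H/ΔT = 297.59/20.00 = 14.88.
Resistance heating needs Ẇ_res = Q̇_H = 140000 W; the reversible heat pump needs only Ẇ_hp = Q̇_H/COP = 9409 W.
Saving = 140000 − 9409 = 130600 W.

130000 W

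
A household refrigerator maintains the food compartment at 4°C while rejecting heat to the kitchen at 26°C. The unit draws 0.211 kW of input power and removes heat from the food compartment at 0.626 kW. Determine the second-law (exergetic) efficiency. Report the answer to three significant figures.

COP_actual = Q̇_C/Ẇ = 0.6260/0.2110 = 2.967.
In absolute terms T_C = 277.15 K and T_H = 299.15 K, so ΔT = 22.00 K.
COP_Carnot = T_C/ΔT = 277.15/22.00 = 12.60.
η_II = COP_actual/COP_Carnot = 2.967/12.60 = 0.2355.

0.236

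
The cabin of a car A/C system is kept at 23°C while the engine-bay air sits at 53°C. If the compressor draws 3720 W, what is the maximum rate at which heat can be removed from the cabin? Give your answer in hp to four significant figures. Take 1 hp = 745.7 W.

In absolute terms T_C = 296.15 K and T_H = 326.15 K, so ΔT = 30.00 K.
COP_Carnot = T_C/ΔT = 296.15/30.00 = 9.872.
Q̇_max = COP_Carnot × Ẇ = 9.872 × 3720 W = 36720 W = 49.25 hp.

49.25 hp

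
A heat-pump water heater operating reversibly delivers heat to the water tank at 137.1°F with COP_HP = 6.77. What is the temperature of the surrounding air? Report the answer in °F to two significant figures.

COP_HP = T_H/(T_H − T_C) gives T_H − T_C = T_H/COP.
With T_H = 331.54 K, T_C = 331.54 × (1 − 1/6.77) = 282.57 K.
Converting, 282.57 K = 48.95°F.

49 °F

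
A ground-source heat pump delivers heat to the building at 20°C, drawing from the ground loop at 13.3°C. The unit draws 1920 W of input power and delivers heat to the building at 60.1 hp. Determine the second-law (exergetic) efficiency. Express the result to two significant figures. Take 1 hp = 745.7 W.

0.53

Converting, Q̇_H = 60.10 hp = 44820 W, so COP_actual = Q̇_H/Ẇ = 44820/1920 = 23.34.
In absolute terms T_C = 286.45 K and T_H = 293.15 K, so ΔT = 6.700 K.
COP_Carnot = T_H/ΔT = 293.15/6.700 = 43.75.
η_II = COP_actual/COP_Carnot = 23.34/43.75 = 0.5335.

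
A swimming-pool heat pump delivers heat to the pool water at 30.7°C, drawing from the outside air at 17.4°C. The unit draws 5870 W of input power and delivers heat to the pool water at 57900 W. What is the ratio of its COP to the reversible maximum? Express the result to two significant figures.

0.43

COP_actual = Q̇_H/Ẇ = 57900/5870 = 9.864.
In absolute terms T_C = 290.55 K and T_H = 303.85 K, so ΔT = 13.30 K.
COP_Carnot = T_H/ΔT = 303.85/13.30 = 22.85.
η_II = COP_actual/COP_Carnot = 9.864/22.85 = 0.4318.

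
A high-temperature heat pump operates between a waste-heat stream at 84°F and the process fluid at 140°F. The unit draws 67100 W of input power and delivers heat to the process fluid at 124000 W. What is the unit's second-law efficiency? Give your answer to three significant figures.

COP_actual = Q̇_H/Ẇ = 124000/67100 = 1.848.
In absolute terms T_C = 302.04 K and T_H = 333.15 K, so ΔT = 31.11 K.
COP_Carnot = T_H/ΔT = 333.15/31.11 = 10.71.
η_II = COP_actual/COP_Carnot = 1.848/10.71 = 0.1726.

0.173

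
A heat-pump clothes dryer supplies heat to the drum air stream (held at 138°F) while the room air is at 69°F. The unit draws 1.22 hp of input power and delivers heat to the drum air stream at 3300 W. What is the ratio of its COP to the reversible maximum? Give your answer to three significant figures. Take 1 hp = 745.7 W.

Converting, Q̇_H = 3300 W = 4.425 hp, so COP_actual = Q̇_H/Ẇ = 4.425/1.220 = 3.627.
In absolute terms T_C = 293.71 K and T_H = 332.04 K, so ΔT = 38.33 K.
COP_Carnot = T_H/ΔT = 332.04/38.33 = 8.662.
η_II = COP_actual/COP_Carnot = 3.627/8.662 = 0.4188.

0.419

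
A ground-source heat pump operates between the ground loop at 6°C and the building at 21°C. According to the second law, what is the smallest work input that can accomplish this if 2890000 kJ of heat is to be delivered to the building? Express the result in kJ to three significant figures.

147000 kJ

In absolute terms T_C = 279.15 K and T_H = 294.15 K, so ΔT = 15.00 K.
The reversible limit is COP_HP = T_H/ΔT = 19.61, so W_min = Q_H/COP = Q_H·ΔT/T_H.
W_min = 2890000 × 15.00/294.15 = 147400 kJ.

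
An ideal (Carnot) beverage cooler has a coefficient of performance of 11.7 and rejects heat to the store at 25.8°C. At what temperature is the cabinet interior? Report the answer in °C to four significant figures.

2.261 °C

For a Carnot refrigerator COP_R = T_C/(T_H − T_C), so T_C = COP·T_H/(1 + COP).
With T_H = 298.95 K, T_C = 11.7 × 298.95/12.70 = 275.41 K.
Converting, 275.41 K = 2.26°C.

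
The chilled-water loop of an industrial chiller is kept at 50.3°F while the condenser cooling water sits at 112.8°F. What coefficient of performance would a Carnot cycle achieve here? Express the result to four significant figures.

In absolute terms T_C = 283.32 K and T_H = 318.04 K, so ΔT = 34.72 K.
For a reversible cycle, COP_Carnot = T_C/ΔT = 283.32/34.72 = 8.160.

8.160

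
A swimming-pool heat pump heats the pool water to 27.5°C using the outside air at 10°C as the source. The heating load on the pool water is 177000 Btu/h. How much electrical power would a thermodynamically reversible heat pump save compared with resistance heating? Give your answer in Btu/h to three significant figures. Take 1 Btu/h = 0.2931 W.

167000 Btu/h

In absolute terms T_C = 283.15 K and T_H = 300.65 K, so ΔT = 17.50 K.
COP_Carnot = T_H/ΔT = 300.65/17.50 = 17.18.
Resistance heating needs Ẇ_res = Q̇_H = 177000 Btu/h; the reversible heat pump needs only Ẇ_hp = Q̇_H/COP = 10300 Btu/h.
Saving = 177000 − 10300 = 166700 Btu/h.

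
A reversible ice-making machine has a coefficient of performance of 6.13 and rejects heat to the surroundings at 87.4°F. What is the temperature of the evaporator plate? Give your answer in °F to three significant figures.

10.7 °F

For a Carnot refrigerator COP_R = T_C/(T_H − T_C), so T_C = COP·T_H/(1 + COP).
With T_H = 303.93 K, T_C = 6.13 × 303.93/7.130 = 261.30 K.
Converting, 261.30 K = 10.67°F.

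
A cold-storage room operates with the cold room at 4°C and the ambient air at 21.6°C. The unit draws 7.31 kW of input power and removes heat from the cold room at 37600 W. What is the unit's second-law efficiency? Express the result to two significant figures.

0.33

Converting, Q̇_C = 37600 W = 37.60 kW, so COP_actual = Q̇_C/Ẇ = 37.60/7.310 = 5.144.
In absolute terms T_C = 277.15 K and T_H = 294.75 K, so ΔT = 17.60 K.
COP_Carnot = T_C/ΔT = 277.15/17.60 = 15.75.
η_II = COP_actual/COP_Carnot = 5.144/15.75 = 0.3266.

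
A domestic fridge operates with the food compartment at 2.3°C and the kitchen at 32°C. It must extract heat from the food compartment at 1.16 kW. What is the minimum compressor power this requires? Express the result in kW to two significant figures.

In absolute terms T_C = 275.45 K and T_H = 305.15 K, so ΔT = 29.70 K.
COP_Carnot = T_C/ΔT = 275.45/29.70 = 9.274.
Ẇ_min = Q̇/COP_Carnot = 1.160/9.274 = 0.1251 kW.

0.13 kW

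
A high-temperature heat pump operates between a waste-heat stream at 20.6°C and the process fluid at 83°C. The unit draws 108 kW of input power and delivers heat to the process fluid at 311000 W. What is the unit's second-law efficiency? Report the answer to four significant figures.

Converting, Q̇_H = 311000 W = 311.0 kW, so COP_actual = Q̇_H/Ẇ = 311.0/108.0 = 2.880.
In absolute terms T_C = 293.75 K and T_H = 356.15 K, so ΔT = 62.40 K.
COP_Carnot = T_H/ΔT = 356.15/62.40 = 5.708.
η_II = COP_actual/COP_Carnot = 2.880/5.708 = 0.5045.

0.5045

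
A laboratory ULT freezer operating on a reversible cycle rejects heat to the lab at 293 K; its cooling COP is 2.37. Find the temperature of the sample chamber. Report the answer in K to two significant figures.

210 K

For a Carnot refrigerator COP_R = T_C/(T_H − T_C), so T_C = COP·T_H/(1 + COP).
With T_H = 293.00 K, T_C = 2.37 × 293.00/3.370 = 206.06 K.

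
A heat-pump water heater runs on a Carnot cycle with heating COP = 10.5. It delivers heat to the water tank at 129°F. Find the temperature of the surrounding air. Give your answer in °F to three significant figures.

72.9 °F

COP_HP = T_H/(T_H − T_C) gives T_H − T_C = T_H/COP.
With T_H = 327.04 K, T_C = 327.04 × (1 − 1/10.5) = 295.89 K.
Converting, 295.89 K = 72.94°F.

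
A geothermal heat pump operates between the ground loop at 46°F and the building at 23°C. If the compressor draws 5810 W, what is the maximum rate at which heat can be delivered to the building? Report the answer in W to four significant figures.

113000 W

In absolute terms T_C = 280.93 K and T_H = 296.15 K, so ΔT = 15.22 K.
COP_Carnot = T_H/ΔT = 296.15/15.22 = 19.46.
Q̇_max = COP_Carnot × Ẇ = 19.46 × 5810 W = 113000 W.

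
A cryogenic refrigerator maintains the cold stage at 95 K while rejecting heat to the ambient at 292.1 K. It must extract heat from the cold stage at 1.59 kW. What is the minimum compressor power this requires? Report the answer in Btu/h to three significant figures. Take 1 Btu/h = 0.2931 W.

11300 Btu/h

The reservoir spacing is ΔT = 292.1 − 95 = 197.1 K.
COP_Carnot = T_C/ΔT = 95.00/197.1 = 0.4820.
Ẇ_min = Q̇/COP_Carnot = 1.590/0.4820 = 3.299 kW = 11250 Btu/h.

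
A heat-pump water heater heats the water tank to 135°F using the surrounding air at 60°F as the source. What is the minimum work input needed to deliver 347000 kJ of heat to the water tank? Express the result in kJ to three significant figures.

In absolute terms T_C = 288.71 K and T_H = 330.37 K, so ΔT = 41.67 K.
The reversible limit is COP_HP = T_H/ΔT = 7.929, so W_min = Q_H/COP = Q_H·ΔT/T_H.
W_min = 347000 × 41.67/330.37 = 43760 kJ.

43800 kJ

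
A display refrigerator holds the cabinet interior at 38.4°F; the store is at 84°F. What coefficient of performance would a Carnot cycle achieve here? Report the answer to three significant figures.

10.9

In absolute terms T_C = 276.71 K and T_H = 302.04 K, so ΔT = 25.33 K.
For a reversible cycle, COP_Carnot = T_C/ΔT = 276.71/25.33 = 10.92.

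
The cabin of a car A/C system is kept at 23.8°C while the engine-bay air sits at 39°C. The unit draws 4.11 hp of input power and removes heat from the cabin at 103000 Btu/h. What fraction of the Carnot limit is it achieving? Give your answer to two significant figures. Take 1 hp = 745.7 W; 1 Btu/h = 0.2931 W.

Converting, Q̇_C = 103000 Btu/h = 40.48 hp, so COP_actual = Q̇_C/Ẇ = 40.48/4.110 = 9.850.
In absolute terms T_C = 296.95 K and T_H = 312.15 K, so ΔT = 15.20 K.
COP_Carnot = T_C/ΔT = 296.95/15.20 = 19.54.
η_II = COP_actual/COP_Carnot = 9.850/19.54 = 0.5042.

0.50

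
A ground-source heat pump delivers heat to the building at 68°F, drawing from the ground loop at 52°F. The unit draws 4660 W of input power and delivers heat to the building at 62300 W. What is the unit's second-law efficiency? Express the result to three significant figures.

0.405

COP_actual = Q̇_H/Ẇ = 62300/4660 = 13.37.
In absolute terms T_C = 284.26 K and T_H = 293.15 K, so ΔT = 8.889 K.
COP_Carnot = T_H/ΔT = 293.15/8.889 = 32.98.
η_II = COP_actual/COP_Carnot = 13.37/32.98 = 0.4054.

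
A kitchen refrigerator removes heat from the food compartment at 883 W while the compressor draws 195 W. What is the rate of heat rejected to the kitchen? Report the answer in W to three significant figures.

1080 W

For a cyclic device the first law requires Q̇_H = Q̇_C + Ẇ.
Q̇_H = Q̇_C + Ẇ = 1078 W.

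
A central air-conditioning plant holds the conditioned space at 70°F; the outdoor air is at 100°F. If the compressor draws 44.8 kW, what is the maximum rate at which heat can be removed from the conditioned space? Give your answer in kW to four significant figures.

791.0 kW

In absolute terms T_C = 294.26 K and T_H = 310.93 K, so ΔT = 16.67 K.
COP_Carnot = T_C/ΔT = 294.26/16.67 = 17.66.
Q̇_max = COP_Carnot × Ẇ = 17.66 × 44.80 kW = 791.0 kW.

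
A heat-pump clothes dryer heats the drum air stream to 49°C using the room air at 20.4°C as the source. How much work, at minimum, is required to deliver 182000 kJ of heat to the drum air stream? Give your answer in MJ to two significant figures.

In absolute terms T_C = 293.55 K and T_H = 322.15 K, so ΔT = 28.60 K.
The reversible limit is COP_HP = T_H/ΔT = 11.26, so W_min = Q_H/COP = Q_H·ΔT/T_H.
W_min = 182000 × 28.60/322.15 = 16160 kJ = 16.16 MJ.

16 MJ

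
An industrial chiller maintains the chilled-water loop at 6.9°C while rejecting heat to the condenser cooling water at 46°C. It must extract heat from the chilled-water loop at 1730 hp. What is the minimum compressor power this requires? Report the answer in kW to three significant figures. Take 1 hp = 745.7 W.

180 kW

In absolute terms T_C = 280.05 K and T_H = 319.15 K, so ΔT = 39.10 K.
COP_Carnot = T_C/ΔT = 280.05/39.10 = 7.162.
Ẇ_min = Q̇/COP_Carnot = 1730/7.162 = 241.5 hp = 180.1 kW.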